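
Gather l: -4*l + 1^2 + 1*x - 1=-4*l + x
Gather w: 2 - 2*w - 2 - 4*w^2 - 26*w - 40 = -4*w^2 - 28*w - 40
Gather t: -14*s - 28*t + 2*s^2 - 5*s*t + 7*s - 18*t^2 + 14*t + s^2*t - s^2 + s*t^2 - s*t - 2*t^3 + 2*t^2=s^2 - 7*s - 2*t^3 + t^2*(s - 16) + t*(s^2 - 6*s - 14)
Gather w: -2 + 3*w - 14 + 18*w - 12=21*w - 28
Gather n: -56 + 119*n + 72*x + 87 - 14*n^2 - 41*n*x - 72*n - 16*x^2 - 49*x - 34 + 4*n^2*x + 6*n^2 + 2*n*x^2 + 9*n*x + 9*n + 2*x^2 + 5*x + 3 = n^2*(4*x - 8) + n*(2*x^2 - 32*x + 56) - 14*x^2 + 28*x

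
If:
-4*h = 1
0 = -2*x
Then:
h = -1/4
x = 0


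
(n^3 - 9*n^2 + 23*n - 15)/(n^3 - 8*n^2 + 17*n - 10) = (n - 3)/(n - 2)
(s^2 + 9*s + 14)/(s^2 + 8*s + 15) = (s^2 + 9*s + 14)/(s^2 + 8*s + 15)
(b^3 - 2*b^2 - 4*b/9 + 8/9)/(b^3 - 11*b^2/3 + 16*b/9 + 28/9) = (3*b - 2)/(3*b - 7)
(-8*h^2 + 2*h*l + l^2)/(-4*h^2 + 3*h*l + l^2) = (2*h - l)/(h - l)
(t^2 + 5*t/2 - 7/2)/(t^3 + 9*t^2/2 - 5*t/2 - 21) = (t - 1)/(t^2 + t - 6)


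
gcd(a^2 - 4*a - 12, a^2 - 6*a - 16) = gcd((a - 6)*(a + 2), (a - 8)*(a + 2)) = a + 2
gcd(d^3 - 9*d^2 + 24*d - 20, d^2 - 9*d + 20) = d - 5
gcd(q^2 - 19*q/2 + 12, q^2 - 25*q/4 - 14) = q - 8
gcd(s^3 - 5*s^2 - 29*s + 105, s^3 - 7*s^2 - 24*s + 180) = s + 5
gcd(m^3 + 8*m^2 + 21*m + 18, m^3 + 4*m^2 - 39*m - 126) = m + 3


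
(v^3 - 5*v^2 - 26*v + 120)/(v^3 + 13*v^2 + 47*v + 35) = (v^2 - 10*v + 24)/(v^2 + 8*v + 7)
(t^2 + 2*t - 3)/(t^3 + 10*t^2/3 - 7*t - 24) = 3*(t - 1)/(3*t^2 + t - 24)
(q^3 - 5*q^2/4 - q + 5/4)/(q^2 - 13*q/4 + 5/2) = (q^2 - 1)/(q - 2)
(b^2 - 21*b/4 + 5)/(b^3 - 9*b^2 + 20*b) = (b - 5/4)/(b*(b - 5))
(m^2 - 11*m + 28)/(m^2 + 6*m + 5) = (m^2 - 11*m + 28)/(m^2 + 6*m + 5)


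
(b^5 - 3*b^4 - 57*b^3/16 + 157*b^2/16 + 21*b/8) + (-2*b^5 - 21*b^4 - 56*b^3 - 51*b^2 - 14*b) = -b^5 - 24*b^4 - 953*b^3/16 - 659*b^2/16 - 91*b/8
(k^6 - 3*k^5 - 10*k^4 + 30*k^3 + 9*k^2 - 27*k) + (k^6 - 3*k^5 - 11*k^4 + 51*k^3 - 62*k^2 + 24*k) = 2*k^6 - 6*k^5 - 21*k^4 + 81*k^3 - 53*k^2 - 3*k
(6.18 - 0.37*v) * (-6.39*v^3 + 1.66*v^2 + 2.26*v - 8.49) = 2.3643*v^4 - 40.1044*v^3 + 9.4226*v^2 + 17.1081*v - 52.4682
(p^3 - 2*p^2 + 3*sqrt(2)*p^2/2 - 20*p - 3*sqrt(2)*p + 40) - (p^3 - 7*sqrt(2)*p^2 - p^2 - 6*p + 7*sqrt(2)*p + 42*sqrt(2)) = -p^2 + 17*sqrt(2)*p^2/2 - 10*sqrt(2)*p - 14*p - 42*sqrt(2) + 40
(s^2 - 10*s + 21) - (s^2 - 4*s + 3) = 18 - 6*s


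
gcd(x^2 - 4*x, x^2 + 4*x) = x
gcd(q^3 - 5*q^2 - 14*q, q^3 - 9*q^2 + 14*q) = q^2 - 7*q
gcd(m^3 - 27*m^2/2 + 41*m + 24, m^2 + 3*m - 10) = 1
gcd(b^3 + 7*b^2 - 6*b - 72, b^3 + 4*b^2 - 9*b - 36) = b^2 + b - 12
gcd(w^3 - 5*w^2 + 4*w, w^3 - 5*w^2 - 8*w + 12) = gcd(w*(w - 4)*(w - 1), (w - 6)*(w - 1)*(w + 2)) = w - 1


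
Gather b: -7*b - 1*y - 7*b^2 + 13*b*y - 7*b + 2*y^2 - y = -7*b^2 + b*(13*y - 14) + 2*y^2 - 2*y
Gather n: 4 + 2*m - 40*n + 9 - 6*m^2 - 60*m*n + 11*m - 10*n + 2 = -6*m^2 + 13*m + n*(-60*m - 50) + 15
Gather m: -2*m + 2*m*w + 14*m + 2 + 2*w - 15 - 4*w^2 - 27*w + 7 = m*(2*w + 12) - 4*w^2 - 25*w - 6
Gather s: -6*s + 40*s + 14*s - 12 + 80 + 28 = 48*s + 96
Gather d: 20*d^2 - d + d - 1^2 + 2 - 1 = 20*d^2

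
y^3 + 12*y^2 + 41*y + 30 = (y + 1)*(y + 5)*(y + 6)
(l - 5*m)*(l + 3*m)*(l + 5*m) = l^3 + 3*l^2*m - 25*l*m^2 - 75*m^3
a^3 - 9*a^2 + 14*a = a*(a - 7)*(a - 2)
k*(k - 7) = k^2 - 7*k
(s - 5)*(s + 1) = s^2 - 4*s - 5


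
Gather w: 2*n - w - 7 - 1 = 2*n - w - 8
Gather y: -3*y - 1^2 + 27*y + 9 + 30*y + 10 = 54*y + 18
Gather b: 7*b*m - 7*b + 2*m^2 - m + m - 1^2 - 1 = b*(7*m - 7) + 2*m^2 - 2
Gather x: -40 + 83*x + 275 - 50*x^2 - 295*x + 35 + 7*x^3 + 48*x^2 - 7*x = 7*x^3 - 2*x^2 - 219*x + 270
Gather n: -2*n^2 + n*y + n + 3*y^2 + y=-2*n^2 + n*(y + 1) + 3*y^2 + y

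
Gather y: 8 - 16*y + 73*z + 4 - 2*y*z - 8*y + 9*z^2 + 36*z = y*(-2*z - 24) + 9*z^2 + 109*z + 12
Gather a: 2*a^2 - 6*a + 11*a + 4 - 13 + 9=2*a^2 + 5*a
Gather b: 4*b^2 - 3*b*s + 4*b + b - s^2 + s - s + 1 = 4*b^2 + b*(5 - 3*s) - s^2 + 1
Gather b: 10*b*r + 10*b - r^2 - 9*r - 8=b*(10*r + 10) - r^2 - 9*r - 8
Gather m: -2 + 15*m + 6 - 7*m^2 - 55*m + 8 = -7*m^2 - 40*m + 12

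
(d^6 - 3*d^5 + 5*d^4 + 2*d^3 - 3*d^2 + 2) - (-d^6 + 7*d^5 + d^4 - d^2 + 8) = 2*d^6 - 10*d^5 + 4*d^4 + 2*d^3 - 2*d^2 - 6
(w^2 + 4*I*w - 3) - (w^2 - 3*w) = 3*w + 4*I*w - 3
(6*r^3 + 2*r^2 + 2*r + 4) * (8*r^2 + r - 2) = 48*r^5 + 22*r^4 + 6*r^3 + 30*r^2 - 8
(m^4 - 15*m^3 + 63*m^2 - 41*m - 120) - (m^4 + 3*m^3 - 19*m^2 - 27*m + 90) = -18*m^3 + 82*m^2 - 14*m - 210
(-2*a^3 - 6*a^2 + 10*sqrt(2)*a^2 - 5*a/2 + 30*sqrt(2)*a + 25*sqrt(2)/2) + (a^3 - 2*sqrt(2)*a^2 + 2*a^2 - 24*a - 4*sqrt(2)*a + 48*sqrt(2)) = -a^3 - 4*a^2 + 8*sqrt(2)*a^2 - 53*a/2 + 26*sqrt(2)*a + 121*sqrt(2)/2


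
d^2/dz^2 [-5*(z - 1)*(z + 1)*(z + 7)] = -30*z - 70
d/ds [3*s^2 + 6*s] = 6*s + 6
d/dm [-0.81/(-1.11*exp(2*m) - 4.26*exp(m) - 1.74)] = (-1.7982*exp(m) - 3.4506)*exp(m)/(1.11*exp(2*m) + 4.26*exp(m) + 1.74)^2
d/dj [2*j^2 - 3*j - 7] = 4*j - 3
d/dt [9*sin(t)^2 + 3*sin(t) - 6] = 3*(6*sin(t) + 1)*cos(t)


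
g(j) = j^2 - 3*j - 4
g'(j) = 2*j - 3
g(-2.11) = 6.78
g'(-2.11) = -7.22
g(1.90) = -6.09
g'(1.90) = 0.80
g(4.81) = 4.71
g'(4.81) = 6.62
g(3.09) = -3.72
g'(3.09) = 3.18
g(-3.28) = 16.60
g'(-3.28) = -9.56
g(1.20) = -6.16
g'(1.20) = -0.60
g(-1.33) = 1.76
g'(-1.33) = -5.66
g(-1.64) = 3.61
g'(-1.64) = -6.28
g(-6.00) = 50.00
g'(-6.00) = -15.00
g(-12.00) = 176.00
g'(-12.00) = -27.00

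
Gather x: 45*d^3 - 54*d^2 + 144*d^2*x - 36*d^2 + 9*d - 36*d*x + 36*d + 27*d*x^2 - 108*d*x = 45*d^3 - 90*d^2 + 27*d*x^2 + 45*d + x*(144*d^2 - 144*d)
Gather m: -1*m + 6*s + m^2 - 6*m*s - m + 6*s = m^2 + m*(-6*s - 2) + 12*s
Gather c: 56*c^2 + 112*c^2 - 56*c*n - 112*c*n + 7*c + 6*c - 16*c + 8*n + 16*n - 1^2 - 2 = 168*c^2 + c*(-168*n - 3) + 24*n - 3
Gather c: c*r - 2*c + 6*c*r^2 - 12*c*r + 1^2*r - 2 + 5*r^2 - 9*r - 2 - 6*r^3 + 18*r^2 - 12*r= c*(6*r^2 - 11*r - 2) - 6*r^3 + 23*r^2 - 20*r - 4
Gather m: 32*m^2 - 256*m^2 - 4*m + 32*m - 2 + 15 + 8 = -224*m^2 + 28*m + 21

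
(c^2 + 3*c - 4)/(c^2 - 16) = (c - 1)/(c - 4)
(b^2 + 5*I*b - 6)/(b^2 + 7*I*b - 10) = (b + 3*I)/(b + 5*I)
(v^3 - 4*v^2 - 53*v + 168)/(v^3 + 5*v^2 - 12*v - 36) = (v^2 - v - 56)/(v^2 + 8*v + 12)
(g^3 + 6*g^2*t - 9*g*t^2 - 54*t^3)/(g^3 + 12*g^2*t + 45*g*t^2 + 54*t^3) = (g - 3*t)/(g + 3*t)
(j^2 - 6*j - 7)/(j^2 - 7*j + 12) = (j^2 - 6*j - 7)/(j^2 - 7*j + 12)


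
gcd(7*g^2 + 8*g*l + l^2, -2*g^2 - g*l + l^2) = g + l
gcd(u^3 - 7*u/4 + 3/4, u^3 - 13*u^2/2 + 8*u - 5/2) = u^2 - 3*u/2 + 1/2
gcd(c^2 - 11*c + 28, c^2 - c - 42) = c - 7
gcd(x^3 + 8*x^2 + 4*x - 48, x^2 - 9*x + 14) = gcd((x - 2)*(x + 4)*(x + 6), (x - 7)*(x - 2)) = x - 2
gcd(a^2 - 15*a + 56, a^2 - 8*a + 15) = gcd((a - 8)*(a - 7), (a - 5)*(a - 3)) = 1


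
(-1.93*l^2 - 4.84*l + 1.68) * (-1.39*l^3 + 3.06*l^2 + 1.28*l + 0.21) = 2.6827*l^5 + 0.821799999999999*l^4 - 19.616*l^3 - 1.4597*l^2 + 1.134*l + 0.3528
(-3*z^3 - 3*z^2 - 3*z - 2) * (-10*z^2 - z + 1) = 30*z^5 + 33*z^4 + 30*z^3 + 20*z^2 - z - 2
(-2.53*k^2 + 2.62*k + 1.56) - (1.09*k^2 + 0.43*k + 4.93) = -3.62*k^2 + 2.19*k - 3.37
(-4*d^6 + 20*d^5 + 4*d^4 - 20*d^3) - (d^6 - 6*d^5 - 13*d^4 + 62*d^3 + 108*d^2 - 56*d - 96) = -5*d^6 + 26*d^5 + 17*d^4 - 82*d^3 - 108*d^2 + 56*d + 96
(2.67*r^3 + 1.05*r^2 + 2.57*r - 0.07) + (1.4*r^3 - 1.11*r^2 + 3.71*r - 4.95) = 4.07*r^3 - 0.0600000000000001*r^2 + 6.28*r - 5.02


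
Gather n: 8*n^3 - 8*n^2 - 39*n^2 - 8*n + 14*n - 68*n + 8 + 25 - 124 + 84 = 8*n^3 - 47*n^2 - 62*n - 7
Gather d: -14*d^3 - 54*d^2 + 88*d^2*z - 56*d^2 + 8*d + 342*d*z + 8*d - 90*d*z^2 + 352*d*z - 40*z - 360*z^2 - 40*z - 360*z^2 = -14*d^3 + d^2*(88*z - 110) + d*(-90*z^2 + 694*z + 16) - 720*z^2 - 80*z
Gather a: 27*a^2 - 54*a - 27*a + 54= 27*a^2 - 81*a + 54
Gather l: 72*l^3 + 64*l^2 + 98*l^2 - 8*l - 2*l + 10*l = 72*l^3 + 162*l^2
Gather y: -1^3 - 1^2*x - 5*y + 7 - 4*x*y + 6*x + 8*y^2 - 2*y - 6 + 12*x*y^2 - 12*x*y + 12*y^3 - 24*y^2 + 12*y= 5*x + 12*y^3 + y^2*(12*x - 16) + y*(5 - 16*x)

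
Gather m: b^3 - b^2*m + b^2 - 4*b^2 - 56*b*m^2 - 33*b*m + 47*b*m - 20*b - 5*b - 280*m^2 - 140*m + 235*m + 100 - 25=b^3 - 3*b^2 - 25*b + m^2*(-56*b - 280) + m*(-b^2 + 14*b + 95) + 75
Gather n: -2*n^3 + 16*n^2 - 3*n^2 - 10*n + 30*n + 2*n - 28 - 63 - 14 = -2*n^3 + 13*n^2 + 22*n - 105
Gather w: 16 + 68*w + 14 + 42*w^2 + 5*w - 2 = 42*w^2 + 73*w + 28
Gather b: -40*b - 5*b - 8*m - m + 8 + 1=-45*b - 9*m + 9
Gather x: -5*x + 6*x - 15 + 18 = x + 3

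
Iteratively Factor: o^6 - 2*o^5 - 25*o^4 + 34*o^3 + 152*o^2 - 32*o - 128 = (o - 4)*(o^5 + 2*o^4 - 17*o^3 - 34*o^2 + 16*o + 32) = (o - 4)*(o + 4)*(o^4 - 2*o^3 - 9*o^2 + 2*o + 8) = (o - 4)*(o + 2)*(o + 4)*(o^3 - 4*o^2 - o + 4) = (o - 4)^2*(o + 2)*(o + 4)*(o^2 - 1) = (o - 4)^2*(o + 1)*(o + 2)*(o + 4)*(o - 1)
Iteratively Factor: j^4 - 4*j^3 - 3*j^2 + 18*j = (j)*(j^3 - 4*j^2 - 3*j + 18) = j*(j + 2)*(j^2 - 6*j + 9) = j*(j - 3)*(j + 2)*(j - 3)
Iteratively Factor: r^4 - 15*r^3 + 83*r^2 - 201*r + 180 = (r - 3)*(r^3 - 12*r^2 + 47*r - 60) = (r - 5)*(r - 3)*(r^2 - 7*r + 12) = (r - 5)*(r - 4)*(r - 3)*(r - 3)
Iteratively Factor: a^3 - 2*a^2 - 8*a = (a)*(a^2 - 2*a - 8) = a*(a + 2)*(a - 4)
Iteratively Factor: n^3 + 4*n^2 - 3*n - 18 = (n + 3)*(n^2 + n - 6) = (n + 3)^2*(n - 2)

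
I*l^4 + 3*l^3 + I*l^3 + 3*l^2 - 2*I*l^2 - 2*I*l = l*(l + 1)*(l - 2*I)*(I*l + 1)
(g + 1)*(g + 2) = g^2 + 3*g + 2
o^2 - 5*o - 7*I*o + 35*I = (o - 5)*(o - 7*I)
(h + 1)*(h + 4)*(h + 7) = h^3 + 12*h^2 + 39*h + 28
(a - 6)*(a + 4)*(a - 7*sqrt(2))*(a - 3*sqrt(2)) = a^4 - 10*sqrt(2)*a^3 - 2*a^3 + 18*a^2 + 20*sqrt(2)*a^2 - 84*a + 240*sqrt(2)*a - 1008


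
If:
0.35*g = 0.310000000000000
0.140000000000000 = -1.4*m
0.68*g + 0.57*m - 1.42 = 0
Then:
No Solution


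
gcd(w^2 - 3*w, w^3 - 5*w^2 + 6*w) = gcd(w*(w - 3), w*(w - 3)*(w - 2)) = w^2 - 3*w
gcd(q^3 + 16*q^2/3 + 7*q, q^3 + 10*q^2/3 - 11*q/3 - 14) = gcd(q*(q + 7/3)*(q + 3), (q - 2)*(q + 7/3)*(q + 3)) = q^2 + 16*q/3 + 7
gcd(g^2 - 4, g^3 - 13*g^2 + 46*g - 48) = g - 2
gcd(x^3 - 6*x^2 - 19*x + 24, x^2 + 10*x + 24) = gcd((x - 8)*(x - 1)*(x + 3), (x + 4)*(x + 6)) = 1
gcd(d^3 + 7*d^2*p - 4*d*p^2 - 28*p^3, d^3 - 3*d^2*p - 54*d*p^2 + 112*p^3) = -d^2 - 5*d*p + 14*p^2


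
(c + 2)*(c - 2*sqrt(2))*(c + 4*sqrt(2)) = c^3 + 2*c^2 + 2*sqrt(2)*c^2 - 16*c + 4*sqrt(2)*c - 32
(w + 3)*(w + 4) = w^2 + 7*w + 12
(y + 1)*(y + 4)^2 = y^3 + 9*y^2 + 24*y + 16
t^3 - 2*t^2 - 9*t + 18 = (t - 3)*(t - 2)*(t + 3)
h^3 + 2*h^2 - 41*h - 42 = (h - 6)*(h + 1)*(h + 7)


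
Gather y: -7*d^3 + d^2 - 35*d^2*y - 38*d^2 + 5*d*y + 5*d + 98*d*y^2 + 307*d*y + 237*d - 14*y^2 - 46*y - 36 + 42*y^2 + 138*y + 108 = -7*d^3 - 37*d^2 + 242*d + y^2*(98*d + 28) + y*(-35*d^2 + 312*d + 92) + 72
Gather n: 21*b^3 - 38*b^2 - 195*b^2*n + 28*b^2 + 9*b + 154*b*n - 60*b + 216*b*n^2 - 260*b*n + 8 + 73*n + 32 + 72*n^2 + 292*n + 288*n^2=21*b^3 - 10*b^2 - 51*b + n^2*(216*b + 360) + n*(-195*b^2 - 106*b + 365) + 40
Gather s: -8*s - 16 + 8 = -8*s - 8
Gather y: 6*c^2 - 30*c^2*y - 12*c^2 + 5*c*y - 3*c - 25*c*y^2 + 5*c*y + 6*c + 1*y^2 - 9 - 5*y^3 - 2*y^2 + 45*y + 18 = -6*c^2 + 3*c - 5*y^3 + y^2*(-25*c - 1) + y*(-30*c^2 + 10*c + 45) + 9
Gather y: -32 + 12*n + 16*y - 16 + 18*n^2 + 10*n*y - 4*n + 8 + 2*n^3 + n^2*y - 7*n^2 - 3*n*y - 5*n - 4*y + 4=2*n^3 + 11*n^2 + 3*n + y*(n^2 + 7*n + 12) - 36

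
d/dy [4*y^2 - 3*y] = 8*y - 3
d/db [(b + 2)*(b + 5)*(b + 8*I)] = 3*b^2 + b*(14 + 16*I) + 10 + 56*I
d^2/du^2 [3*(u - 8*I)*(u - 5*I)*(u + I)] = 18*u - 72*I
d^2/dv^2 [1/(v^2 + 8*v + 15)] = 2*(-v^2 - 8*v + 4*(v + 4)^2 - 15)/(v^2 + 8*v + 15)^3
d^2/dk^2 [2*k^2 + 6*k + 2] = 4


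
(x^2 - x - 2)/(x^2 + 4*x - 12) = (x + 1)/(x + 6)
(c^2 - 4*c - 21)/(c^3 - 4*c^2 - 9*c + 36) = (c - 7)/(c^2 - 7*c + 12)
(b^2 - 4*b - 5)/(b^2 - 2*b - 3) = (b - 5)/(b - 3)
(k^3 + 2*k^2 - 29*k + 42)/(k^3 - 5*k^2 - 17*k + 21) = (k^3 + 2*k^2 - 29*k + 42)/(k^3 - 5*k^2 - 17*k + 21)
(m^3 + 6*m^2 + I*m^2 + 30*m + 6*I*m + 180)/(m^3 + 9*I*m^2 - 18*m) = (m^2 + m*(6 - 5*I) - 30*I)/(m*(m + 3*I))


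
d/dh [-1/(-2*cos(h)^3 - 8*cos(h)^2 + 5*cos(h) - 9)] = (6*cos(h)^2 + 16*cos(h) - 5)*sin(h)/(2*cos(h)^3 + 8*cos(h)^2 - 5*cos(h) + 9)^2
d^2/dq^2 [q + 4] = 0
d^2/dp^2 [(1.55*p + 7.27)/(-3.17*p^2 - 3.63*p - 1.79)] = (-(1.55*p + 7.27)*(6.34*p + 3.63)*(12.68*p + 7.26) + (29.481*p + 57.3448)*(3.17*p^2 + 3.63*p + 1.79))/(3.17*p^2 + 3.63*p + 1.79)^3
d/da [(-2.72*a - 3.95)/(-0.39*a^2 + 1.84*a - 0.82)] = (-1.0608*a^2 - 3.081*a + 9.4984)/(0.1521*a^4 - 1.4352*a^3 + 4.0252*a^2 - 3.0176*a + 0.6724)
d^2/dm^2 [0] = 0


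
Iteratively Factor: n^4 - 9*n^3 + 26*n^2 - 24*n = (n)*(n^3 - 9*n^2 + 26*n - 24) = n*(n - 3)*(n^2 - 6*n + 8) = n*(n - 4)*(n - 3)*(n - 2)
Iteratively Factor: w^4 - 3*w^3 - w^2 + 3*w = (w)*(w^3 - 3*w^2 - w + 3) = w*(w - 3)*(w^2 - 1) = w*(w - 3)*(w - 1)*(w + 1)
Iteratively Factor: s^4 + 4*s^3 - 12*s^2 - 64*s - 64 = (s + 2)*(s^3 + 2*s^2 - 16*s - 32) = (s + 2)^2*(s^2 - 16) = (s + 2)^2*(s + 4)*(s - 4)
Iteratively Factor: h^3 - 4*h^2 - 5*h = (h + 1)*(h^2 - 5*h) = (h - 5)*(h + 1)*(h)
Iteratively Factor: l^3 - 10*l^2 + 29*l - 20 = (l - 5)*(l^2 - 5*l + 4) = (l - 5)*(l - 4)*(l - 1)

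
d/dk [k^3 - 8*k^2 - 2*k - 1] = 3*k^2 - 16*k - 2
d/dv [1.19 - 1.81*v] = -1.81000000000000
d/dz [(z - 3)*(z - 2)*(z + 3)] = 3*z^2 - 4*z - 9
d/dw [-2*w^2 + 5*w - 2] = 5 - 4*w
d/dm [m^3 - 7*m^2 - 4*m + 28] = 3*m^2 - 14*m - 4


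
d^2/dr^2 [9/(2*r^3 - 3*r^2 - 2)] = 54*(-12*r^2*(r - 1)^2 + (1 - 2*r)*(-2*r^3 + 3*r^2 + 2))/(-2*r^3 + 3*r^2 + 2)^3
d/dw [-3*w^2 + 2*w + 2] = 2 - 6*w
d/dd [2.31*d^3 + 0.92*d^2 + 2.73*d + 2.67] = 6.93*d^2 + 1.84*d + 2.73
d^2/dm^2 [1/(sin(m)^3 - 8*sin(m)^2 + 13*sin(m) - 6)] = (-9*sin(m)^3 + 61*sin(m)^2 - 60*sin(m) - 242)/((sin(m) - 6)^3*(sin(m) - 1)^3)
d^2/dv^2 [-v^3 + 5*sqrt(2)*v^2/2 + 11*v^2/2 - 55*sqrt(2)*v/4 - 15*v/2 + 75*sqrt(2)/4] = -6*v + 5*sqrt(2) + 11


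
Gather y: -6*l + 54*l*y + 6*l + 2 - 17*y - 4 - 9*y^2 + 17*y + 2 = 54*l*y - 9*y^2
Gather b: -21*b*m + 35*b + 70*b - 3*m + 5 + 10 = b*(105 - 21*m) - 3*m + 15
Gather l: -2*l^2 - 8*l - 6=-2*l^2 - 8*l - 6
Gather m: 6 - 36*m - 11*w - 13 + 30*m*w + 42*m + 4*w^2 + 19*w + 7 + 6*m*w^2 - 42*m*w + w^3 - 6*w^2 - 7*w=m*(6*w^2 - 12*w + 6) + w^3 - 2*w^2 + w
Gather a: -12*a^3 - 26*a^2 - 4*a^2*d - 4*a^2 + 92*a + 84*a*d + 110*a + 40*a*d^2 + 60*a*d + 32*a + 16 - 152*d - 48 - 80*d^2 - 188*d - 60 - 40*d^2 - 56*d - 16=-12*a^3 + a^2*(-4*d - 30) + a*(40*d^2 + 144*d + 234) - 120*d^2 - 396*d - 108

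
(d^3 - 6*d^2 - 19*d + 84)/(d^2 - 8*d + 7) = (d^2 + d - 12)/(d - 1)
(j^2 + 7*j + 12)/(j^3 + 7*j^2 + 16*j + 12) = (j + 4)/(j^2 + 4*j + 4)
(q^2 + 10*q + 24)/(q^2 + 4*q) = (q + 6)/q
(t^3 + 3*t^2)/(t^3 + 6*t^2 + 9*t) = t/(t + 3)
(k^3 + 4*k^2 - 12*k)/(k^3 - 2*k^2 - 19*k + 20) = k*(k^2 + 4*k - 12)/(k^3 - 2*k^2 - 19*k + 20)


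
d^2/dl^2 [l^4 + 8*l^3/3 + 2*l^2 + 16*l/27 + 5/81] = 12*l^2 + 16*l + 4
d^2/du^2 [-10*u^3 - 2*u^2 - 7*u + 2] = -60*u - 4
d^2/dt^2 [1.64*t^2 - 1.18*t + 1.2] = 3.28000000000000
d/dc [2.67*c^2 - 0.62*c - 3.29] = 5.34*c - 0.62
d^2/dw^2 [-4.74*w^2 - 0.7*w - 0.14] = -9.48000000000000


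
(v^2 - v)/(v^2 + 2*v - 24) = v*(v - 1)/(v^2 + 2*v - 24)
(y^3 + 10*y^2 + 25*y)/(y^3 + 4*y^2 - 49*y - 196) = y*(y^2 + 10*y + 25)/(y^3 + 4*y^2 - 49*y - 196)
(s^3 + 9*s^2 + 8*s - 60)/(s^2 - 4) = (s^2 + 11*s + 30)/(s + 2)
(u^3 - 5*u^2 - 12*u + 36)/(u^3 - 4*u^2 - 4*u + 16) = (u^2 - 3*u - 18)/(u^2 - 2*u - 8)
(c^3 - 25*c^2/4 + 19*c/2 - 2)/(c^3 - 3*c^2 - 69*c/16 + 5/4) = 4*(c - 2)/(4*c + 5)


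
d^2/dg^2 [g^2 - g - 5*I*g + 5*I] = 2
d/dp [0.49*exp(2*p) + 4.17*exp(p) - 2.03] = (0.98*exp(p) + 4.17)*exp(p)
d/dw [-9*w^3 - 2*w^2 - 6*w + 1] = -27*w^2 - 4*w - 6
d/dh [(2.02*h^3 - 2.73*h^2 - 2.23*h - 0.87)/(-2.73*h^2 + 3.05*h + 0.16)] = (-5.5146*h^4 + 12.322*h^3 - 13.4448*h^2 - 5.6238*h + 2.2967)/(7.4529*h^4 - 16.653*h^3 + 8.4289*h^2 + 0.976*h + 0.0256)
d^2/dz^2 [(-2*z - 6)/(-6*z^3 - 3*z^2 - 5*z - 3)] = 12*(36*z^5 + 234*z^4 + 137*z^3 + 81*z^2 - 18*z + 11)/(216*z^9 + 324*z^8 + 702*z^7 + 891*z^6 + 909*z^5 + 846*z^4 + 557*z^3 + 306*z^2 + 135*z + 27)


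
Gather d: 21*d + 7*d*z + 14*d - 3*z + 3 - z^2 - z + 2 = d*(7*z + 35) - z^2 - 4*z + 5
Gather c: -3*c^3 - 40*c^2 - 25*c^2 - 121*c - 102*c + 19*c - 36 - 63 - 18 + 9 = -3*c^3 - 65*c^2 - 204*c - 108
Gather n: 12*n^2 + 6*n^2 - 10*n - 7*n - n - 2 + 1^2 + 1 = 18*n^2 - 18*n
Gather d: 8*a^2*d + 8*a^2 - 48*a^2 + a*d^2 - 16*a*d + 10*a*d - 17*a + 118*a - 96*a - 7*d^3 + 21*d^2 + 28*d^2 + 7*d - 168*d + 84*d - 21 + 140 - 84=-40*a^2 + 5*a - 7*d^3 + d^2*(a + 49) + d*(8*a^2 - 6*a - 77) + 35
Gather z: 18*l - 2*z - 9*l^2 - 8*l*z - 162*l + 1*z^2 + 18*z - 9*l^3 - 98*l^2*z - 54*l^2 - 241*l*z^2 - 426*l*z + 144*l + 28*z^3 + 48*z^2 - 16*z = -9*l^3 - 63*l^2 + 28*z^3 + z^2*(49 - 241*l) + z*(-98*l^2 - 434*l)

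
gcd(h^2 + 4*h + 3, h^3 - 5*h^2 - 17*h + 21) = h + 3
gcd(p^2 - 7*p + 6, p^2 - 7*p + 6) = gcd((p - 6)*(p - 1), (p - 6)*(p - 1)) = p^2 - 7*p + 6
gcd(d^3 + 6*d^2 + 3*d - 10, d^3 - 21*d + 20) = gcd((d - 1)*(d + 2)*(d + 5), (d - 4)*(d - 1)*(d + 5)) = d^2 + 4*d - 5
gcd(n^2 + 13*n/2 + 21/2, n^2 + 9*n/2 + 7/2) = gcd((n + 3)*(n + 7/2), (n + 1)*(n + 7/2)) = n + 7/2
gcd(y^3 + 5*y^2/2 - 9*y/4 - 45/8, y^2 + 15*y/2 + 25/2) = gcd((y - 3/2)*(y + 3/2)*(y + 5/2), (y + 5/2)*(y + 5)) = y + 5/2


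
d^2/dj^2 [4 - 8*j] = 0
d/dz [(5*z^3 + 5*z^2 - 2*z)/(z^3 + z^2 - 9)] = (4*z^3 - 133*z^2 - 90*z + 18)/(z^6 + 2*z^5 + z^4 - 18*z^3 - 18*z^2 + 81)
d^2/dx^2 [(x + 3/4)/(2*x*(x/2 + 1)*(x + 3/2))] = (48*x^5 + 240*x^4 + 484*x^3 + 549*x^2 + 378*x + 108)/(x^3*(8*x^6 + 84*x^5 + 366*x^4 + 847*x^3 + 1098*x^2 + 756*x + 216))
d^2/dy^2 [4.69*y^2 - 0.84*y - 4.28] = 9.38000000000000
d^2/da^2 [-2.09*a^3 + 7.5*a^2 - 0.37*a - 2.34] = 15.0 - 12.54*a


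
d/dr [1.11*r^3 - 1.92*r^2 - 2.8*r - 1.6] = 3.33*r^2 - 3.84*r - 2.8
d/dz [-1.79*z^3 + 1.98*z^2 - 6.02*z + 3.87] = -5.37*z^2 + 3.96*z - 6.02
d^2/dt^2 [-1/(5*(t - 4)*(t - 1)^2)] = 2*(-3*(t - 4)^2 - 2*(t - 4)*(t - 1) - (t - 1)^2)/(5*(t - 4)^3*(t - 1)^4)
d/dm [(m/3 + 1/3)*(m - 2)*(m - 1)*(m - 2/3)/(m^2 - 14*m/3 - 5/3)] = 2*(9*m^5 - 75*m^4 + 82*m^3 + 41*m^2 + 7*m - 48)/(3*(9*m^4 - 84*m^3 + 166*m^2 + 140*m + 25))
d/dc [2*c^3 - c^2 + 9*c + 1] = 6*c^2 - 2*c + 9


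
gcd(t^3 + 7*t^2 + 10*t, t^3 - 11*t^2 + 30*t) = t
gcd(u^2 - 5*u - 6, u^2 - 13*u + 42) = u - 6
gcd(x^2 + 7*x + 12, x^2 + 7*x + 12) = x^2 + 7*x + 12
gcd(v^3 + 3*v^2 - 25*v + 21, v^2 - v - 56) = v + 7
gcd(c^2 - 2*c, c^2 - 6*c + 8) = c - 2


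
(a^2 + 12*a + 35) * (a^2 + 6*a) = a^4 + 18*a^3 + 107*a^2 + 210*a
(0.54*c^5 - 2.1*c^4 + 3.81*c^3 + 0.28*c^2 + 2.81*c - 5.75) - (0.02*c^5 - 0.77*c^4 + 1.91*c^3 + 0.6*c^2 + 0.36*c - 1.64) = 0.52*c^5 - 1.33*c^4 + 1.9*c^3 - 0.32*c^2 + 2.45*c - 4.11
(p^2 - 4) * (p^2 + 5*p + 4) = p^4 + 5*p^3 - 20*p - 16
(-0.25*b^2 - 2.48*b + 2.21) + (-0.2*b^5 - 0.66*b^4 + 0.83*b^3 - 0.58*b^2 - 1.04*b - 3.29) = -0.2*b^5 - 0.66*b^4 + 0.83*b^3 - 0.83*b^2 - 3.52*b - 1.08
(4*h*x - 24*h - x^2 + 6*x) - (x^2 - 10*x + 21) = 4*h*x - 24*h - 2*x^2 + 16*x - 21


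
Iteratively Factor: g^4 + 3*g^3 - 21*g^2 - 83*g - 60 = (g + 4)*(g^3 - g^2 - 17*g - 15) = (g + 1)*(g + 4)*(g^2 - 2*g - 15) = (g - 5)*(g + 1)*(g + 4)*(g + 3)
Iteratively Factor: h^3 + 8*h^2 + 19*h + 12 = (h + 3)*(h^2 + 5*h + 4) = (h + 3)*(h + 4)*(h + 1)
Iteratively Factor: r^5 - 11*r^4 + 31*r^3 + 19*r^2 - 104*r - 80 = (r + 1)*(r^4 - 12*r^3 + 43*r^2 - 24*r - 80) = (r - 5)*(r + 1)*(r^3 - 7*r^2 + 8*r + 16) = (r - 5)*(r - 4)*(r + 1)*(r^2 - 3*r - 4) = (r - 5)*(r - 4)^2*(r + 1)*(r + 1)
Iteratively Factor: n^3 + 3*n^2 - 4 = (n + 2)*(n^2 + n - 2) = (n - 1)*(n + 2)*(n + 2)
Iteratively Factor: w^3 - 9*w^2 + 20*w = (w - 4)*(w^2 - 5*w) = w*(w - 4)*(w - 5)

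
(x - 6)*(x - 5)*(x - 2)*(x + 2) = x^4 - 11*x^3 + 26*x^2 + 44*x - 120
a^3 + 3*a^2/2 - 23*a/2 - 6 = (a - 3)*(a + 1/2)*(a + 4)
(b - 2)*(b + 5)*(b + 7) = b^3 + 10*b^2 + 11*b - 70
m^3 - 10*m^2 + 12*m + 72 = (m - 6)^2*(m + 2)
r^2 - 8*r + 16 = (r - 4)^2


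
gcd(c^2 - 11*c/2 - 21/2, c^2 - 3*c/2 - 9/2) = c + 3/2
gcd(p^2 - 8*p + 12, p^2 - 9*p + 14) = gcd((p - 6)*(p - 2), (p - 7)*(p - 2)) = p - 2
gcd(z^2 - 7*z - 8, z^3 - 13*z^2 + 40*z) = z - 8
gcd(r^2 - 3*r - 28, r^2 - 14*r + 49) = r - 7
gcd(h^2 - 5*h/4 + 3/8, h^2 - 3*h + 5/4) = h - 1/2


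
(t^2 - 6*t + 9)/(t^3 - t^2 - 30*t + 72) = (t - 3)/(t^2 + 2*t - 24)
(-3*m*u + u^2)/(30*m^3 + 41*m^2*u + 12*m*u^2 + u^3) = u*(-3*m + u)/(30*m^3 + 41*m^2*u + 12*m*u^2 + u^3)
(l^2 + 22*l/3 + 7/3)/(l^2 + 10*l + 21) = (l + 1/3)/(l + 3)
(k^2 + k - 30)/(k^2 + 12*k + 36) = (k - 5)/(k + 6)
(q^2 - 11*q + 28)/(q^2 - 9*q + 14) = (q - 4)/(q - 2)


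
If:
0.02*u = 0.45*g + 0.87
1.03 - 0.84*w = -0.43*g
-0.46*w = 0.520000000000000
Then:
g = -4.60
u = -60.08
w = -1.13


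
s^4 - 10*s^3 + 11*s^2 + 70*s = s*(s - 7)*(s - 5)*(s + 2)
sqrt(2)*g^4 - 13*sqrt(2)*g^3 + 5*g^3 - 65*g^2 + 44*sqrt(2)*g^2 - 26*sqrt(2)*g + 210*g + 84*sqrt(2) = (g - 7)*(g - 6)*(g + 2*sqrt(2))*(sqrt(2)*g + 1)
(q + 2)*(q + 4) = q^2 + 6*q + 8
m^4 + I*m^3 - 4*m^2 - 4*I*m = m*(m - 2)*(m + 2)*(m + I)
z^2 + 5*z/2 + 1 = (z + 1/2)*(z + 2)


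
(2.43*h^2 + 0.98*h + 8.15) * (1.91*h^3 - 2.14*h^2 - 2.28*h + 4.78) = 4.6413*h^5 - 3.3284*h^4 + 7.9289*h^3 - 8.06*h^2 - 13.8976*h + 38.957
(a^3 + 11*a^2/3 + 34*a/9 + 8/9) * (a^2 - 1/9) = a^5 + 11*a^4/3 + 11*a^3/3 + 13*a^2/27 - 34*a/81 - 8/81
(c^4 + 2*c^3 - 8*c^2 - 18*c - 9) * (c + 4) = c^5 + 6*c^4 - 50*c^2 - 81*c - 36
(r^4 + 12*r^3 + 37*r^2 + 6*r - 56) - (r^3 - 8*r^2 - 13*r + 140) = r^4 + 11*r^3 + 45*r^2 + 19*r - 196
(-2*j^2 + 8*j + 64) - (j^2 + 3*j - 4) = -3*j^2 + 5*j + 68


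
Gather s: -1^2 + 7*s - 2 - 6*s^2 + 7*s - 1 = -6*s^2 + 14*s - 4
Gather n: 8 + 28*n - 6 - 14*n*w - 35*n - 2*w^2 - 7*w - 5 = n*(-14*w - 7) - 2*w^2 - 7*w - 3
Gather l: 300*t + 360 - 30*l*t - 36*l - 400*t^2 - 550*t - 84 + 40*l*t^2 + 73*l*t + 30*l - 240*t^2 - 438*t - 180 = l*(40*t^2 + 43*t - 6) - 640*t^2 - 688*t + 96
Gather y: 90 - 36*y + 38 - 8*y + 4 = 132 - 44*y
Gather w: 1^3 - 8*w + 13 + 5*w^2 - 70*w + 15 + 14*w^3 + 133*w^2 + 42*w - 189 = 14*w^3 + 138*w^2 - 36*w - 160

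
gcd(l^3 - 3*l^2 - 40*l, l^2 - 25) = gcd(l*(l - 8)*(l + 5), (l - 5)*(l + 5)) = l + 5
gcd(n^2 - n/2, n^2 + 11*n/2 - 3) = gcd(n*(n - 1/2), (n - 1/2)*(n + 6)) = n - 1/2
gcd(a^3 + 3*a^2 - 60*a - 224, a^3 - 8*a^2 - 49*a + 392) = a^2 - a - 56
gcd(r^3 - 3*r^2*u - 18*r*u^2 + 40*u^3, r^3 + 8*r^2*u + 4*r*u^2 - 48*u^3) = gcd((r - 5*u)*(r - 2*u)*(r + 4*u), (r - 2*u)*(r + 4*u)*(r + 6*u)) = r^2 + 2*r*u - 8*u^2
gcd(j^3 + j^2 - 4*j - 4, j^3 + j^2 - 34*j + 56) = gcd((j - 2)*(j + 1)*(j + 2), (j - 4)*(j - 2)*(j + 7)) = j - 2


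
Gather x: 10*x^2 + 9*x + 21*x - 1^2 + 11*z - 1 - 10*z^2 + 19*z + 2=10*x^2 + 30*x - 10*z^2 + 30*z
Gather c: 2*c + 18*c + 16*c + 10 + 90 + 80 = 36*c + 180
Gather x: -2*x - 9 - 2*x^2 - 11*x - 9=-2*x^2 - 13*x - 18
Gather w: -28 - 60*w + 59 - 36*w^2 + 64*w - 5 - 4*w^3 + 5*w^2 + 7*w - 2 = -4*w^3 - 31*w^2 + 11*w + 24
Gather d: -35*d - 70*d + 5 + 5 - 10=-105*d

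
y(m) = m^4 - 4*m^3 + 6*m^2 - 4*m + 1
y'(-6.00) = -1372.00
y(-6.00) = 2401.00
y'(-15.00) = -16384.00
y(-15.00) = 65536.00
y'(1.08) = 0.00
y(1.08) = 0.00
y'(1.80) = 2.05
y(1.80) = 0.41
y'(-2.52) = -174.46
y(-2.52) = 153.52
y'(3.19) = 42.01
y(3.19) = 23.00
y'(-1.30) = -48.67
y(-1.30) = 27.98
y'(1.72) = 1.49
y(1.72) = 0.27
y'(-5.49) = -1093.44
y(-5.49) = 1774.10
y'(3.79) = 86.87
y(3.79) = 60.59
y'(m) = 4*m^3 - 12*m^2 + 12*m - 4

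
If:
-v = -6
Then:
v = 6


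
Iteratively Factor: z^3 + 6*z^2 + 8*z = (z + 2)*(z^2 + 4*z) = (z + 2)*(z + 4)*(z)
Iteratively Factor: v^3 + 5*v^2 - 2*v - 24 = (v - 2)*(v^2 + 7*v + 12) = (v - 2)*(v + 4)*(v + 3)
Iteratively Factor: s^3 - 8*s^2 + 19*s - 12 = (s - 3)*(s^2 - 5*s + 4) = (s - 4)*(s - 3)*(s - 1)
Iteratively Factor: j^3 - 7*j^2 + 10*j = (j)*(j^2 - 7*j + 10) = j*(j - 5)*(j - 2)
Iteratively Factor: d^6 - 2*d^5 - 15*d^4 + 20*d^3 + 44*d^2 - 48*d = (d + 3)*(d^5 - 5*d^4 + 20*d^2 - 16*d) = (d - 1)*(d + 3)*(d^4 - 4*d^3 - 4*d^2 + 16*d) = (d - 2)*(d - 1)*(d + 3)*(d^3 - 2*d^2 - 8*d) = (d - 2)*(d - 1)*(d + 2)*(d + 3)*(d^2 - 4*d) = (d - 4)*(d - 2)*(d - 1)*(d + 2)*(d + 3)*(d)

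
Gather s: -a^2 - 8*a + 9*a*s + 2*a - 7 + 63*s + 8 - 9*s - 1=-a^2 - 6*a + s*(9*a + 54)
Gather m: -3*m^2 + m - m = -3*m^2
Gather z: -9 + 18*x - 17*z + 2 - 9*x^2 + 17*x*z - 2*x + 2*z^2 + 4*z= -9*x^2 + 16*x + 2*z^2 + z*(17*x - 13) - 7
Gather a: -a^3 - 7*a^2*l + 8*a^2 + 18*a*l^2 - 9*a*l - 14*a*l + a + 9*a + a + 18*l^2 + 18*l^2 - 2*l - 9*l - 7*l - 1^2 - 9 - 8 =-a^3 + a^2*(8 - 7*l) + a*(18*l^2 - 23*l + 11) + 36*l^2 - 18*l - 18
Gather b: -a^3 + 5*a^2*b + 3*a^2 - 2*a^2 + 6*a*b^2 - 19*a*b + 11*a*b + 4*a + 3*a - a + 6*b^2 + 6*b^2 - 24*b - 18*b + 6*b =-a^3 + a^2 + 6*a + b^2*(6*a + 12) + b*(5*a^2 - 8*a - 36)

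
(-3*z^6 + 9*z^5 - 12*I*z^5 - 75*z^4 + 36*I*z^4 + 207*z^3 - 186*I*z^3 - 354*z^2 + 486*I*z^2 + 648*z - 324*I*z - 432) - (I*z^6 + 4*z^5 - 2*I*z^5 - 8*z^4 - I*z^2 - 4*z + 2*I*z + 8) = -3*z^6 - I*z^6 + 5*z^5 - 10*I*z^5 - 67*z^4 + 36*I*z^4 + 207*z^3 - 186*I*z^3 - 354*z^2 + 487*I*z^2 + 652*z - 326*I*z - 440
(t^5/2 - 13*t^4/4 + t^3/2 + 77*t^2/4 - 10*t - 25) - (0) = t^5/2 - 13*t^4/4 + t^3/2 + 77*t^2/4 - 10*t - 25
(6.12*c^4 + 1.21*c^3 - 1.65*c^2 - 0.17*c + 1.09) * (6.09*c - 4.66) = 37.2708*c^5 - 21.1503*c^4 - 15.6871*c^3 + 6.6537*c^2 + 7.4303*c - 5.0794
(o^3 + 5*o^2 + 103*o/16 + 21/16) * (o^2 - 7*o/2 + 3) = o^5 + 3*o^4/2 - 129*o^3/16 - 199*o^2/32 + 471*o/32 + 63/16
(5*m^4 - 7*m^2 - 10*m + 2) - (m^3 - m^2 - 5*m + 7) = 5*m^4 - m^3 - 6*m^2 - 5*m - 5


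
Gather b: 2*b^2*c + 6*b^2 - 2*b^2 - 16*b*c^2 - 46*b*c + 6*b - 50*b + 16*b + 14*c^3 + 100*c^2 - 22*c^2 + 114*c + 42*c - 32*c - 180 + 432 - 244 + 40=b^2*(2*c + 4) + b*(-16*c^2 - 46*c - 28) + 14*c^3 + 78*c^2 + 124*c + 48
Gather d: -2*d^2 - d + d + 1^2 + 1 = 2 - 2*d^2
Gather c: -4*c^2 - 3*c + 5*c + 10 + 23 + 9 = -4*c^2 + 2*c + 42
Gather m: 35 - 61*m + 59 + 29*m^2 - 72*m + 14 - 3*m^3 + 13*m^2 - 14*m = -3*m^3 + 42*m^2 - 147*m + 108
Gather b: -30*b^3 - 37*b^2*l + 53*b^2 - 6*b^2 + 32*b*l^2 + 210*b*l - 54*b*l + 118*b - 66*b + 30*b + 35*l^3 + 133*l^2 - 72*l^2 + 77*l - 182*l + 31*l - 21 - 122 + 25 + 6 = -30*b^3 + b^2*(47 - 37*l) + b*(32*l^2 + 156*l + 82) + 35*l^3 + 61*l^2 - 74*l - 112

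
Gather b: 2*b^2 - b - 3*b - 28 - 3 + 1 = 2*b^2 - 4*b - 30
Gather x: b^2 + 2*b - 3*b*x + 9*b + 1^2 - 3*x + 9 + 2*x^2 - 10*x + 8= b^2 + 11*b + 2*x^2 + x*(-3*b - 13) + 18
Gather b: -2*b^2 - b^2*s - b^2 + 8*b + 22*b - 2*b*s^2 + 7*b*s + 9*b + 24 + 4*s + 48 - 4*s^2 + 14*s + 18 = b^2*(-s - 3) + b*(-2*s^2 + 7*s + 39) - 4*s^2 + 18*s + 90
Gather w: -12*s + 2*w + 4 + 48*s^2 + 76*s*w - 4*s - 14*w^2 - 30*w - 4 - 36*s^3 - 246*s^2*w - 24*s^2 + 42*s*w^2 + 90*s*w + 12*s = -36*s^3 + 24*s^2 - 4*s + w^2*(42*s - 14) + w*(-246*s^2 + 166*s - 28)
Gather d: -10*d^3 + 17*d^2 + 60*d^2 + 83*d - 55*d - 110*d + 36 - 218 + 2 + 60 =-10*d^3 + 77*d^2 - 82*d - 120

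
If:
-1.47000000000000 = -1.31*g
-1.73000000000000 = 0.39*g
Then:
No Solution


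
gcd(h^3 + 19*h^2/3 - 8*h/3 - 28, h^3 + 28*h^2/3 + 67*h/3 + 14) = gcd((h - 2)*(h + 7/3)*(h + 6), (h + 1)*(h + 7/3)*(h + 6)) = h^2 + 25*h/3 + 14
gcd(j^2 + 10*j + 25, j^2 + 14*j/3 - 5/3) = j + 5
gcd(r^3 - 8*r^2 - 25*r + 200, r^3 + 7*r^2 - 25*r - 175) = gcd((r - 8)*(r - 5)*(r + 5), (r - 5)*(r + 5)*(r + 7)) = r^2 - 25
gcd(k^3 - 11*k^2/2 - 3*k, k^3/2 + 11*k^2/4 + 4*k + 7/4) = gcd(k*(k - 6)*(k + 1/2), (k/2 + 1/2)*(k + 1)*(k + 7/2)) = 1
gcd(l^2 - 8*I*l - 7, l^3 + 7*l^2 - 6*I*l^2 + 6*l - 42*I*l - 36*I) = 1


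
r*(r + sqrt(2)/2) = r^2 + sqrt(2)*r/2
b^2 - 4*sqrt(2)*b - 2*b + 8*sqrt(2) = (b - 2)*(b - 4*sqrt(2))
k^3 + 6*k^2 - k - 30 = (k - 2)*(k + 3)*(k + 5)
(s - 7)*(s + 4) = s^2 - 3*s - 28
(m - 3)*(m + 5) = m^2 + 2*m - 15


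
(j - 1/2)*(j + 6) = j^2 + 11*j/2 - 3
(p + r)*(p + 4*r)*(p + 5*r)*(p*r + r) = p^4*r + 10*p^3*r^2 + p^3*r + 29*p^2*r^3 + 10*p^2*r^2 + 20*p*r^4 + 29*p*r^3 + 20*r^4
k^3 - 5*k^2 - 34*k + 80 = (k - 8)*(k - 2)*(k + 5)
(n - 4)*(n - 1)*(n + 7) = n^3 + 2*n^2 - 31*n + 28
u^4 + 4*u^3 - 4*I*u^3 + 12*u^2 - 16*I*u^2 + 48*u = u*(u + 4)*(u - 6*I)*(u + 2*I)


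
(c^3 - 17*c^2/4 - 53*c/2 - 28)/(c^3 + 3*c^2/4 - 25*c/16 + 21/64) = 16*(c^2 - 6*c - 16)/(16*c^2 - 16*c + 3)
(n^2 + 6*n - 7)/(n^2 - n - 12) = (-n^2 - 6*n + 7)/(-n^2 + n + 12)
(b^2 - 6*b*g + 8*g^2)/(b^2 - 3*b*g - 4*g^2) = (b - 2*g)/(b + g)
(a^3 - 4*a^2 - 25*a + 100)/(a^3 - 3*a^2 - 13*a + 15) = (a^2 + a - 20)/(a^2 + 2*a - 3)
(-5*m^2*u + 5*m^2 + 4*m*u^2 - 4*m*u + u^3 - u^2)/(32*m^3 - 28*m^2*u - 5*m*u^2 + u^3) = (5*m*u - 5*m + u^2 - u)/(-32*m^2 - 4*m*u + u^2)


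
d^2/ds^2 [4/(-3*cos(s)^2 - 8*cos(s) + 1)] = 8*(18*sin(s)^4 - 47*sin(s)^2 - 41*cos(s) + 9*cos(3*s) - 38)/(-3*sin(s)^2 + 8*cos(s) + 2)^3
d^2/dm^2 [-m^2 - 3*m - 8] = -2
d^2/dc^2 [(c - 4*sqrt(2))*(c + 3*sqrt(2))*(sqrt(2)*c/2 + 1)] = 3*sqrt(2)*c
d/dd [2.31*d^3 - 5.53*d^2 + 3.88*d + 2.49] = 6.93*d^2 - 11.06*d + 3.88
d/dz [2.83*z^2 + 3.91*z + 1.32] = 5.66*z + 3.91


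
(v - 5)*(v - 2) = v^2 - 7*v + 10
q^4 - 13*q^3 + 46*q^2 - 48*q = q*(q - 8)*(q - 3)*(q - 2)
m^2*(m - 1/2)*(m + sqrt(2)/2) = m^4 - m^3/2 + sqrt(2)*m^3/2 - sqrt(2)*m^2/4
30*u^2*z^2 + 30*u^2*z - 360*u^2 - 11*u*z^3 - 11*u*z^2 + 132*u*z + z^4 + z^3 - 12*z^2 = (-6*u + z)*(-5*u + z)*(z - 3)*(z + 4)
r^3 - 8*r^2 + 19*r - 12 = (r - 4)*(r - 3)*(r - 1)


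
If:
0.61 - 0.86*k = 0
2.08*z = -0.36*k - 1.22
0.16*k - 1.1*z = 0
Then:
No Solution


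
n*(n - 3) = n^2 - 3*n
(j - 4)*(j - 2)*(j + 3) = j^3 - 3*j^2 - 10*j + 24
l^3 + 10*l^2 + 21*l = l*(l + 3)*(l + 7)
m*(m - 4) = m^2 - 4*m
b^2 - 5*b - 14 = (b - 7)*(b + 2)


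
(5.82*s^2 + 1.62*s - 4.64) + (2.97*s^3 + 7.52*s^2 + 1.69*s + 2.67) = 2.97*s^3 + 13.34*s^2 + 3.31*s - 1.97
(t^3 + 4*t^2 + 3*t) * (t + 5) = t^4 + 9*t^3 + 23*t^2 + 15*t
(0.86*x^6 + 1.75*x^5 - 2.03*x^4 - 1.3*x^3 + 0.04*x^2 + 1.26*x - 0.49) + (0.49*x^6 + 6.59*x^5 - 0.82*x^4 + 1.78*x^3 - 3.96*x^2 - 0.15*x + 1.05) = 1.35*x^6 + 8.34*x^5 - 2.85*x^4 + 0.48*x^3 - 3.92*x^2 + 1.11*x + 0.56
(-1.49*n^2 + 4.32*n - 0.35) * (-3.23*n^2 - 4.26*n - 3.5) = 4.8127*n^4 - 7.6062*n^3 - 12.0577*n^2 - 13.629*n + 1.225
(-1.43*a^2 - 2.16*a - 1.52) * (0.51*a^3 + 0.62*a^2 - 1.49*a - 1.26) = -0.7293*a^5 - 1.9882*a^4 + 0.0162999999999998*a^3 + 4.0778*a^2 + 4.9864*a + 1.9152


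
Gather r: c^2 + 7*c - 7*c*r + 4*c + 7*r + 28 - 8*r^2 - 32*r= c^2 + 11*c - 8*r^2 + r*(-7*c - 25) + 28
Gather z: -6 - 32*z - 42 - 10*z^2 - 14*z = -10*z^2 - 46*z - 48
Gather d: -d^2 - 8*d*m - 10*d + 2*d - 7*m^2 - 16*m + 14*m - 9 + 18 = -d^2 + d*(-8*m - 8) - 7*m^2 - 2*m + 9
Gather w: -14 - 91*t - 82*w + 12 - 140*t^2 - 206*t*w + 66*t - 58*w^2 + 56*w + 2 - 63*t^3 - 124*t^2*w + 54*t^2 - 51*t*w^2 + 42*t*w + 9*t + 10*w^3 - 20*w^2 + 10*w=-63*t^3 - 86*t^2 - 16*t + 10*w^3 + w^2*(-51*t - 78) + w*(-124*t^2 - 164*t - 16)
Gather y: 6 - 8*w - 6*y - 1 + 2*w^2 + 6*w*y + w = 2*w^2 - 7*w + y*(6*w - 6) + 5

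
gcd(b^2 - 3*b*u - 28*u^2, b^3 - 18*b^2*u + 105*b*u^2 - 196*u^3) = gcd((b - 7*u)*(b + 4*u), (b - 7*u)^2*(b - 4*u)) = -b + 7*u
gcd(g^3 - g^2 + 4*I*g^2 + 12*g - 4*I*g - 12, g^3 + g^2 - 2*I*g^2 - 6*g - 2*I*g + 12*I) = g - 2*I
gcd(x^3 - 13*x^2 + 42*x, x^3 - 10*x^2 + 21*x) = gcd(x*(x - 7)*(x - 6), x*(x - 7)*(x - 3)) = x^2 - 7*x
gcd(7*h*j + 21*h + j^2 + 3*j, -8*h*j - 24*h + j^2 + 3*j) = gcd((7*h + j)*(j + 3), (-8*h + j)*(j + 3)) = j + 3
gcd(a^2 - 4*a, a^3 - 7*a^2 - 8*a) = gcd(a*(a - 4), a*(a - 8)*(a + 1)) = a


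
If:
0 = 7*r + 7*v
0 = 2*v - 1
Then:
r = -1/2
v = 1/2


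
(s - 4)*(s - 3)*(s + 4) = s^3 - 3*s^2 - 16*s + 48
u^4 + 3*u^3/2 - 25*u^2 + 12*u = u*(u - 4)*(u - 1/2)*(u + 6)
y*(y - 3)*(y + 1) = y^3 - 2*y^2 - 3*y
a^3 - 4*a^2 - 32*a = a*(a - 8)*(a + 4)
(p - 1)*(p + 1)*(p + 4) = p^3 + 4*p^2 - p - 4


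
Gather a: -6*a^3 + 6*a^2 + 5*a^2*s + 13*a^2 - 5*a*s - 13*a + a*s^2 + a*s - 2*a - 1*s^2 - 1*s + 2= -6*a^3 + a^2*(5*s + 19) + a*(s^2 - 4*s - 15) - s^2 - s + 2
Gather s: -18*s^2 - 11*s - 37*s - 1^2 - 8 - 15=-18*s^2 - 48*s - 24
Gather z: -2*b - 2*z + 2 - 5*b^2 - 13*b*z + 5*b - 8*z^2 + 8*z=-5*b^2 + 3*b - 8*z^2 + z*(6 - 13*b) + 2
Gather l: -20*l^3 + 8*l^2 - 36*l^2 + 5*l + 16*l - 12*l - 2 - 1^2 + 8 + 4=-20*l^3 - 28*l^2 + 9*l + 9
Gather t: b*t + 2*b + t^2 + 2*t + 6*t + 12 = 2*b + t^2 + t*(b + 8) + 12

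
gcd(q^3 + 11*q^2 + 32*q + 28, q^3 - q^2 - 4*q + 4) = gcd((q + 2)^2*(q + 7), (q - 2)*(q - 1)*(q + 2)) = q + 2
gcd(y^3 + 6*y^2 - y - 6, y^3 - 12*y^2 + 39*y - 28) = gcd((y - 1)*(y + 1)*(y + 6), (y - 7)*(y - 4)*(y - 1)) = y - 1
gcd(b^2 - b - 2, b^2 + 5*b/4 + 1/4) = b + 1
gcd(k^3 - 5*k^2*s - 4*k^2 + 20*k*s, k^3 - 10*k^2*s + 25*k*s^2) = -k^2 + 5*k*s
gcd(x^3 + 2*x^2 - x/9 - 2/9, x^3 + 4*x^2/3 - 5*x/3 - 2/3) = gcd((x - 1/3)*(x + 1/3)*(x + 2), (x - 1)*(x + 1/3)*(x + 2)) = x^2 + 7*x/3 + 2/3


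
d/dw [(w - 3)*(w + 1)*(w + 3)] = 3*w^2 + 2*w - 9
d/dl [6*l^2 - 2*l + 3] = 12*l - 2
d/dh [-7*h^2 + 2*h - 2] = 2 - 14*h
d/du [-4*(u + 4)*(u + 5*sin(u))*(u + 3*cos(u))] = 4*(u + 4)*(u + 5*sin(u))*(3*sin(u) - 1) - 4*(u + 4)*(u + 3*cos(u))*(5*cos(u) + 1) - 4*(u + 5*sin(u))*(u + 3*cos(u))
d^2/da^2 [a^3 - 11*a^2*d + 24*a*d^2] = 6*a - 22*d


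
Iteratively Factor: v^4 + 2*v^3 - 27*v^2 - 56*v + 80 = (v + 4)*(v^3 - 2*v^2 - 19*v + 20) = (v - 1)*(v + 4)*(v^2 - v - 20) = (v - 5)*(v - 1)*(v + 4)*(v + 4)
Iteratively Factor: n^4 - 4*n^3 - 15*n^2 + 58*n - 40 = (n - 2)*(n^3 - 2*n^2 - 19*n + 20) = (n - 5)*(n - 2)*(n^2 + 3*n - 4) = (n - 5)*(n - 2)*(n + 4)*(n - 1)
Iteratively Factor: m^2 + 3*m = (m)*(m + 3)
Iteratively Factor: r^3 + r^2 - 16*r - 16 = (r + 4)*(r^2 - 3*r - 4) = (r - 4)*(r + 4)*(r + 1)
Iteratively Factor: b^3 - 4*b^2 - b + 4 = (b + 1)*(b^2 - 5*b + 4) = (b - 1)*(b + 1)*(b - 4)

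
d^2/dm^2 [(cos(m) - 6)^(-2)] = 2*(-6*cos(m) - cos(2*m) + 2)/(cos(m) - 6)^4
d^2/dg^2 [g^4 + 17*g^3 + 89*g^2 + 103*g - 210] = 12*g^2 + 102*g + 178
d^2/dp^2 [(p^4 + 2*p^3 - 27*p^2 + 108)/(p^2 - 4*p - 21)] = 2*(p^6 - 12*p^5 - 15*p^4 + 638*p^3 + 1773*p^2 + 1350*p - 7911)/(p^6 - 12*p^5 - 15*p^4 + 440*p^3 + 315*p^2 - 5292*p - 9261)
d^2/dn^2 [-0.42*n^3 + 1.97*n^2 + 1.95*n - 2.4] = 3.94 - 2.52*n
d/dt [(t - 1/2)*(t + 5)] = 2*t + 9/2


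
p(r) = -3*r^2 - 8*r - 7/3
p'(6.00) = -44.00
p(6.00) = -158.33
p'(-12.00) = 64.00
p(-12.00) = -338.33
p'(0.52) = -11.12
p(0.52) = -7.30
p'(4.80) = -36.80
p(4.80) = -109.85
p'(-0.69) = -3.86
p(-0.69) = 1.76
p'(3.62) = -29.72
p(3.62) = -70.61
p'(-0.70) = -3.80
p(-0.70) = 1.80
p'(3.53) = -29.18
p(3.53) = -67.96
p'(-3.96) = 15.76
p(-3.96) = -17.70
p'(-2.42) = 6.52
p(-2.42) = -0.54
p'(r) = -6*r - 8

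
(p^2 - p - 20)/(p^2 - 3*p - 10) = (p + 4)/(p + 2)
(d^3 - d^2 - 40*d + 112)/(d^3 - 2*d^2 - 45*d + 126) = (d^2 - 8*d + 16)/(d^2 - 9*d + 18)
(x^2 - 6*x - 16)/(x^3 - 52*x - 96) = 1/(x + 6)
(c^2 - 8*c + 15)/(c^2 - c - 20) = (c - 3)/(c + 4)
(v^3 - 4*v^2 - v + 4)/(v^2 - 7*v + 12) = (v^2 - 1)/(v - 3)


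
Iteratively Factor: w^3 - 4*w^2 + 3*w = (w)*(w^2 - 4*w + 3) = w*(w - 3)*(w - 1)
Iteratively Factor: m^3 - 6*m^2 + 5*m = (m - 5)*(m^2 - m) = m*(m - 5)*(m - 1)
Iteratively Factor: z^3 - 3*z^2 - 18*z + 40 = (z - 2)*(z^2 - z - 20) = (z - 5)*(z - 2)*(z + 4)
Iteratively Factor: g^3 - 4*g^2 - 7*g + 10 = (g - 5)*(g^2 + g - 2) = (g - 5)*(g - 1)*(g + 2)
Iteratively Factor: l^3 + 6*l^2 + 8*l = (l)*(l^2 + 6*l + 8) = l*(l + 4)*(l + 2)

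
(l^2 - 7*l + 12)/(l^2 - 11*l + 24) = (l - 4)/(l - 8)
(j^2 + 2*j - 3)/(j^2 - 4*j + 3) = (j + 3)/(j - 3)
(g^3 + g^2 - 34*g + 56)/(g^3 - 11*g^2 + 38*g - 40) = (g + 7)/(g - 5)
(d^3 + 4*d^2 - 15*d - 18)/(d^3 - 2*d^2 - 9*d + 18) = (d^2 + 7*d + 6)/(d^2 + d - 6)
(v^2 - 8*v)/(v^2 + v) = (v - 8)/(v + 1)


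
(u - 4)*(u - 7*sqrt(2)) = u^2 - 7*sqrt(2)*u - 4*u + 28*sqrt(2)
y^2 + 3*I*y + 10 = (y - 2*I)*(y + 5*I)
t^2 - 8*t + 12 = (t - 6)*(t - 2)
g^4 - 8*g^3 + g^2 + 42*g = g*(g - 7)*(g - 3)*(g + 2)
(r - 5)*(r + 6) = r^2 + r - 30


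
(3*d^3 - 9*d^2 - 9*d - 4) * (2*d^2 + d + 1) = 6*d^5 - 15*d^4 - 24*d^3 - 26*d^2 - 13*d - 4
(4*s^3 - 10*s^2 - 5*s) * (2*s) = 8*s^4 - 20*s^3 - 10*s^2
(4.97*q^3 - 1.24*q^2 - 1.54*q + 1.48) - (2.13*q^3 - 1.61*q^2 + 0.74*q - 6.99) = 2.84*q^3 + 0.37*q^2 - 2.28*q + 8.47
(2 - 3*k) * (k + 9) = -3*k^2 - 25*k + 18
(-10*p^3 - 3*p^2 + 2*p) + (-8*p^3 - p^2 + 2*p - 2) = -18*p^3 - 4*p^2 + 4*p - 2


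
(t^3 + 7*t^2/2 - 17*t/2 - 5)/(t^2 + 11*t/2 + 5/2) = t - 2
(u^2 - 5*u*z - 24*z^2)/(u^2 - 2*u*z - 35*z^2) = (-u^2 + 5*u*z + 24*z^2)/(-u^2 + 2*u*z + 35*z^2)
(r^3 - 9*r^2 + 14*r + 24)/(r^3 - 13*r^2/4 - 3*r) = 4*(r^2 - 5*r - 6)/(r*(4*r + 3))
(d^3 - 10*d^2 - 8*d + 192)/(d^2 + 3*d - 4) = (d^2 - 14*d + 48)/(d - 1)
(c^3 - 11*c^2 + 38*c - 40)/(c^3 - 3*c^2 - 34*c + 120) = (c - 2)/(c + 6)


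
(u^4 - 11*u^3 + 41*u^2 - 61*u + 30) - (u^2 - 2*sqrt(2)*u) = u^4 - 11*u^3 + 40*u^2 - 61*u + 2*sqrt(2)*u + 30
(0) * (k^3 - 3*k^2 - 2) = 0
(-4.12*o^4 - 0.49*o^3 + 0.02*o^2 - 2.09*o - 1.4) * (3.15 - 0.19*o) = 0.7828*o^5 - 12.8849*o^4 - 1.5473*o^3 + 0.4601*o^2 - 6.3175*o - 4.41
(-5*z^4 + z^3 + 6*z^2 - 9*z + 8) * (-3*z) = 15*z^5 - 3*z^4 - 18*z^3 + 27*z^2 - 24*z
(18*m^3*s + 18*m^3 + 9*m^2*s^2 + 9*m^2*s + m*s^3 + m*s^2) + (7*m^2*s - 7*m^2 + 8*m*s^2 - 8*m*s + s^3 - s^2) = 18*m^3*s + 18*m^3 + 9*m^2*s^2 + 16*m^2*s - 7*m^2 + m*s^3 + 9*m*s^2 - 8*m*s + s^3 - s^2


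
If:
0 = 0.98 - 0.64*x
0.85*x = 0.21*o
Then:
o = 6.20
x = 1.53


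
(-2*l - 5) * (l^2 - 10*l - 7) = -2*l^3 + 15*l^2 + 64*l + 35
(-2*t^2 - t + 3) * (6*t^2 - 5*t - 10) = -12*t^4 + 4*t^3 + 43*t^2 - 5*t - 30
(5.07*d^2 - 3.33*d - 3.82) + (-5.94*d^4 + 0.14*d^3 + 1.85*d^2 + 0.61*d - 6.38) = -5.94*d^4 + 0.14*d^3 + 6.92*d^2 - 2.72*d - 10.2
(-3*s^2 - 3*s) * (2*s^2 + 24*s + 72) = -6*s^4 - 78*s^3 - 288*s^2 - 216*s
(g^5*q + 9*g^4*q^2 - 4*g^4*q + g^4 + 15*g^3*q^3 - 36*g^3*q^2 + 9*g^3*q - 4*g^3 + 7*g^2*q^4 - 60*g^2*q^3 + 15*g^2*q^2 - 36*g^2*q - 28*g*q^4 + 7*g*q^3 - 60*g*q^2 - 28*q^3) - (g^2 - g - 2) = g^5*q + 9*g^4*q^2 - 4*g^4*q + g^4 + 15*g^3*q^3 - 36*g^3*q^2 + 9*g^3*q - 4*g^3 + 7*g^2*q^4 - 60*g^2*q^3 + 15*g^2*q^2 - 36*g^2*q - g^2 - 28*g*q^4 + 7*g*q^3 - 60*g*q^2 + g - 28*q^3 + 2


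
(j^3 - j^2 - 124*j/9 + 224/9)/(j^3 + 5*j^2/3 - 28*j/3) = (j - 8/3)/j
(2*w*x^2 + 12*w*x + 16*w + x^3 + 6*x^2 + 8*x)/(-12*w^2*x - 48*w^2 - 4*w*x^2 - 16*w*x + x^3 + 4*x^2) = (x + 2)/(-6*w + x)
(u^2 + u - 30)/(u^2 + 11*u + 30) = (u - 5)/(u + 5)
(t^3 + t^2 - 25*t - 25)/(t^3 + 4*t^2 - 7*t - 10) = (t - 5)/(t - 2)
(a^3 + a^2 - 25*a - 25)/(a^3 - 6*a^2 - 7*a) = (a^2 - 25)/(a*(a - 7))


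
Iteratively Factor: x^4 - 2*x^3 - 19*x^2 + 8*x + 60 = (x + 2)*(x^3 - 4*x^2 - 11*x + 30) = (x - 2)*(x + 2)*(x^2 - 2*x - 15) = (x - 5)*(x - 2)*(x + 2)*(x + 3)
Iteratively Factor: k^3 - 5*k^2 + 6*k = (k - 3)*(k^2 - 2*k) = (k - 3)*(k - 2)*(k)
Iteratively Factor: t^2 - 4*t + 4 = (t - 2)*(t - 2)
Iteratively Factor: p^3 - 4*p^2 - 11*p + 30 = (p - 5)*(p^2 + p - 6) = (p - 5)*(p + 3)*(p - 2)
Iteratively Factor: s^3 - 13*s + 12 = (s + 4)*(s^2 - 4*s + 3) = (s - 3)*(s + 4)*(s - 1)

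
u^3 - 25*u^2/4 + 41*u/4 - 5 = (u - 4)*(u - 5/4)*(u - 1)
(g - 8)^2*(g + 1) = g^3 - 15*g^2 + 48*g + 64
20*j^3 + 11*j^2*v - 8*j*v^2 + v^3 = (-5*j + v)*(-4*j + v)*(j + v)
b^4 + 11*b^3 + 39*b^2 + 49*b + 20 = (b + 1)^2*(b + 4)*(b + 5)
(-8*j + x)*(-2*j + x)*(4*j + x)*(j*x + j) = 64*j^4*x + 64*j^4 - 24*j^3*x^2 - 24*j^3*x - 6*j^2*x^3 - 6*j^2*x^2 + j*x^4 + j*x^3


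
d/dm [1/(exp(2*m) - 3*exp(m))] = (3 - 2*exp(m))*exp(-m)/(exp(m) - 3)^2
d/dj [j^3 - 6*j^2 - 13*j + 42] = 3*j^2 - 12*j - 13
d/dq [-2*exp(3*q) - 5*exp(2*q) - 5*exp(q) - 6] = (-6*exp(2*q) - 10*exp(q) - 5)*exp(q)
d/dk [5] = 0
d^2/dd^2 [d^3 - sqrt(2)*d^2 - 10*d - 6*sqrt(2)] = 6*d - 2*sqrt(2)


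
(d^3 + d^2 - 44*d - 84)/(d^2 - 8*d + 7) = (d^2 + 8*d + 12)/(d - 1)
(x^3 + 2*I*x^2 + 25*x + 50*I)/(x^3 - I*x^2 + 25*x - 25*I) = (x + 2*I)/(x - I)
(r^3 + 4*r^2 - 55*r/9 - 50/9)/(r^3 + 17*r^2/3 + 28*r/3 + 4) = (3*r^2 + 10*r - 25)/(3*(r^2 + 5*r + 6))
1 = 1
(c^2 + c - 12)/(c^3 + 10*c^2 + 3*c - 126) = (c + 4)/(c^2 + 13*c + 42)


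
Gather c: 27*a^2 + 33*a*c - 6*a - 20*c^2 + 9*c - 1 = 27*a^2 - 6*a - 20*c^2 + c*(33*a + 9) - 1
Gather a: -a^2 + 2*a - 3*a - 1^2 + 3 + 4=-a^2 - a + 6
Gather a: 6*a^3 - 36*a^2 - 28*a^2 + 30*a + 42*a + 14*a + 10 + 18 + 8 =6*a^3 - 64*a^2 + 86*a + 36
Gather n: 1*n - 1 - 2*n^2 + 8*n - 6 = -2*n^2 + 9*n - 7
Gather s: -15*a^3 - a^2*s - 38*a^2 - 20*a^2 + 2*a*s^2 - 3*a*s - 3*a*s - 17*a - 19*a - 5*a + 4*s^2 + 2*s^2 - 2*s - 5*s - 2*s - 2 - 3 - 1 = -15*a^3 - 58*a^2 - 41*a + s^2*(2*a + 6) + s*(-a^2 - 6*a - 9) - 6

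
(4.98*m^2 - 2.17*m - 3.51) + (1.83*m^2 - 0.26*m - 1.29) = 6.81*m^2 - 2.43*m - 4.8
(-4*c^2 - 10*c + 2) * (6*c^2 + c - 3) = -24*c^4 - 64*c^3 + 14*c^2 + 32*c - 6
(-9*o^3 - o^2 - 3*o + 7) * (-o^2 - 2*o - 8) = 9*o^5 + 19*o^4 + 77*o^3 + 7*o^2 + 10*o - 56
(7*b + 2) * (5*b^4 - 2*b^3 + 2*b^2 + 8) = 35*b^5 - 4*b^4 + 10*b^3 + 4*b^2 + 56*b + 16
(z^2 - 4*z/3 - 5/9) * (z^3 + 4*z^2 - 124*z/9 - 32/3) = z^5 + 8*z^4/3 - 59*z^3/3 + 148*z^2/27 + 1772*z/81 + 160/27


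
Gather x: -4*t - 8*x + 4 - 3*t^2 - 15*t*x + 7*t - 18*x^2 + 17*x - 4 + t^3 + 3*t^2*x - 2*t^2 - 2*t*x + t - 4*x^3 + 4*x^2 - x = t^3 - 5*t^2 + 4*t - 4*x^3 - 14*x^2 + x*(3*t^2 - 17*t + 8)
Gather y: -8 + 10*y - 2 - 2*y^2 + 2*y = -2*y^2 + 12*y - 10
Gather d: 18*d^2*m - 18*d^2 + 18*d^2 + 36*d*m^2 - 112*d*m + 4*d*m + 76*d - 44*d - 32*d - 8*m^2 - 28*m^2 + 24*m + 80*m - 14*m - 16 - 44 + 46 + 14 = 18*d^2*m + d*(36*m^2 - 108*m) - 36*m^2 + 90*m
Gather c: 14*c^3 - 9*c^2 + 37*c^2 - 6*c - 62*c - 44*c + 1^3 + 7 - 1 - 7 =14*c^3 + 28*c^2 - 112*c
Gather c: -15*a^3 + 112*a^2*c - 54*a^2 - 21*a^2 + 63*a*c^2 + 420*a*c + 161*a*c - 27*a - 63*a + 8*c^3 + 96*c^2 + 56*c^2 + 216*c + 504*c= -15*a^3 - 75*a^2 - 90*a + 8*c^3 + c^2*(63*a + 152) + c*(112*a^2 + 581*a + 720)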